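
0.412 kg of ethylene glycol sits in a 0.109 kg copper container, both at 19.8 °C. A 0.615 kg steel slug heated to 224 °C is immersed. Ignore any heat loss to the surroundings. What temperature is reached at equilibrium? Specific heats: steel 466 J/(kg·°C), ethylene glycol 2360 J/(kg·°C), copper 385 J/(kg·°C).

Taking heat into each body as positive, Σ m c ΔT = 0:
0.615×466×(T − 224) + 0.412×2360×(T − 19.8) + 0.109×385×(T − 19.8) = 0
286.59(T − 224) + 972.32(T − 19.8) + 41.97(T − 19.8) = 0
(286.59 + 972.32 + 41.97) T = 286.59×224 + 972.32×19.8 + 41.97×19.8
T = 84279 / 1300.9 = 64.8 °C

T_f ≈ 64.8 °C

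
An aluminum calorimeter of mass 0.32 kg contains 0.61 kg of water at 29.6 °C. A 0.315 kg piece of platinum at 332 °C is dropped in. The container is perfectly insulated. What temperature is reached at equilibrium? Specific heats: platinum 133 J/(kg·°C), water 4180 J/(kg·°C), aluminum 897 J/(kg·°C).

T_f = Σ m_i c_i T_i / Σ m_i c_i:
T_f = (41.9·332 + 2549.8·29.6 + 287.04·29.6) / (41.9 + 2549.8 + 287.04)
    = 97880 / 2878.7 ≈ 34.00 °C

T_f ≈ 34.0 °C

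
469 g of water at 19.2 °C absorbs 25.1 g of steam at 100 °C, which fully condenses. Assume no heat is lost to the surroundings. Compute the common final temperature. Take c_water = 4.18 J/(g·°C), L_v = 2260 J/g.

T_f ≈ 50.8 °C

Net heat exchanged in the isolated system is zero:
steam→water at 100 °C releases m L_v = 25.1×2260 = 56726
  condensate cools 100→T: 25.1×4.18×(T − 100) = 104.92(T − 100)
  water warms: 469×4.18×(T − 19.2) = 1960.4(T − 19.2)
2065.3 T = 56726 + 10492 + 37640 = 104858
T ≈ 50.77 °C (< 100 °C, so full condensation is consistent).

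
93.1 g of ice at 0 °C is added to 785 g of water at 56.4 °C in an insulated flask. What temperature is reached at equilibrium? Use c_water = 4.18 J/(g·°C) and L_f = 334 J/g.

T_f ≈ 41.9 °C

Net heat exchanged in the isolated system is zero:
fusion: m_ice L_f = 93.1×334 = 31095
  warm the meltwater: 389.16 T
  water: 3281.3(T − 56.4)
3670.5 T = 185065 − 31095 = 153970
T ≈ 41.95 °C (positive, so assuming full melt was valid).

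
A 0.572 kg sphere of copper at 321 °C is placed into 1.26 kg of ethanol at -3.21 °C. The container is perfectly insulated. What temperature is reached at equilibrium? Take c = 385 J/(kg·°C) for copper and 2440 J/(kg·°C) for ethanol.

T_f ≈ 18.5 °C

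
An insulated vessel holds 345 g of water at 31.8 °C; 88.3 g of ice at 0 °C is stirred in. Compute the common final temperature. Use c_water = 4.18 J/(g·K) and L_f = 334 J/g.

T_f ≈ 9.0 °C

Taking heat into each body as positive, Σ m c ΔT = 0:
latent heat to melt: 88.3·334 = 29492
  meltwater 0→T: 88.3·4.18·T = 369.09 T
  water: 1442.1(T − 31.8)
1811.2 T = 45859 − 29492 = 16367
T ≈ 9.04 °C — above 0 °C, consistent with complete melting.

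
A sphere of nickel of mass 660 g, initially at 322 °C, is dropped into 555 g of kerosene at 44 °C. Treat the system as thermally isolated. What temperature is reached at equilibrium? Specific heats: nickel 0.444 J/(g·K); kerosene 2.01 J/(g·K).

Let T be the final temperature. ΣQ_i = 0:
660*0.444*(T − 322) + 555*2.01*(T − 44) = 0
293.04(T − 322) + 1115.5(T − 44) = 0
1408.6 T = 143443
T = 143443 / 1408.6 = 102 °C

T_f ≈ 101.8 °C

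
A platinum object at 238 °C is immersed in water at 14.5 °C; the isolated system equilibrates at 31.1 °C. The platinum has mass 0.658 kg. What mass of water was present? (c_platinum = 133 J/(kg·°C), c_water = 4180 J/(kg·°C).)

Heat lost by the platinum = heat gained by the water:
0.658×133×(238 − 31.1) = m×4180×(31.1 − 14.5)
69388 m = 18107  ⇒  m ≈ 0.2609 kg

m ≈ 0.261 kg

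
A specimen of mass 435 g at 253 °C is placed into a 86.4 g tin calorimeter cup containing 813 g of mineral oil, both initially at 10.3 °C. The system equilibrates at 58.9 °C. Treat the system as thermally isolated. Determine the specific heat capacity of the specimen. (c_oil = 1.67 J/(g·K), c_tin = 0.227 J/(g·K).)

Setting the total heat transfer to zero:
435·c·(58.9 − 253) + 813·1.67·(58.9 − 10.3) + 86.4·0.227·(58.9 − 10.3) = 0
-84434 c = -66938
c = -66938/-84434 ≈ 0.7928 J/(g·K)

c ≈ 0.793 J/(g·K)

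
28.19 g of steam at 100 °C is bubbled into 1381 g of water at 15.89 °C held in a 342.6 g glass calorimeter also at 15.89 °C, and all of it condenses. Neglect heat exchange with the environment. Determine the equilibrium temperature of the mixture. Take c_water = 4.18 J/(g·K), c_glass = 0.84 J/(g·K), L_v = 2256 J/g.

T_f ≈ 27.8 °C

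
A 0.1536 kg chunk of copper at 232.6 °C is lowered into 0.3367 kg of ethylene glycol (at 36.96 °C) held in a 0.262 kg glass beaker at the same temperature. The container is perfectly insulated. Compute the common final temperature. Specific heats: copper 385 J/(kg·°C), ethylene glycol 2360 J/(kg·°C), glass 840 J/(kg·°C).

Heat gained plus heat lost sum to zero:
0.1536*385*(T − 232.6) + 0.3367*2360*(T − 36.96) + 0.262*840*(T − 36.96) = 0
1073.8 T = 51258
T = 51258 / 1073.8 = 47.7 °C

T_f ≈ 47.7 °C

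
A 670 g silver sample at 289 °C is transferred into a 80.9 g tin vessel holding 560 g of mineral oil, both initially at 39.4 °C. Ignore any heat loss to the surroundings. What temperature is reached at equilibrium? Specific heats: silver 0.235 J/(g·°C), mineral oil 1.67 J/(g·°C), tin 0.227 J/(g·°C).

T_f ≈ 74.8 °C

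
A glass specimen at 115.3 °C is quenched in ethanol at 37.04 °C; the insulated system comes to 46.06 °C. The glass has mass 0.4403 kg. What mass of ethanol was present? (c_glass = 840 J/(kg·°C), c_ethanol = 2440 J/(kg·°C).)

Energy conservation, ΣQ = 0:
0.4403·840·(46.06 − 115.3) + m·2440·(46.06 − 37.04) = 0
22009 m = 25609
m = 25609/22009 ≈ 1.164 kg

m ≈ 1.16 kg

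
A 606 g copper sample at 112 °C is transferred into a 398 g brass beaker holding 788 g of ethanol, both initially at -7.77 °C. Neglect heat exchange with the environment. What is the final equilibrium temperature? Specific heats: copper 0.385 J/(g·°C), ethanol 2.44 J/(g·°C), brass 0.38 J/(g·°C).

T_f ≈ 4.3 °C

T_f = Σ m_i c_i T_i / Σ m_i c_i:
T_f = (233.31*112 + 1922.7*(-7.77) + 151.24*(-7.77)) / (233.31 + 1922.7 + 151.24)
    = 10016 / 2307.3 ≈ 4.34 °C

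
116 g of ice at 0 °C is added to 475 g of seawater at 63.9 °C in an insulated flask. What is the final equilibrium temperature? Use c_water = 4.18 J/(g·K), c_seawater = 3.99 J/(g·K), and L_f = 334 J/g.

T_f ≈ 34.6 °C

Let T be the final temperature. ΣQ_i = 0:
fusion: m_ice L_f = 116×334 = 38744
  warm the meltwater: 484.88 T
  seawater: 1895.2(T − 63.9)
2380.1 T = 121106 − 38744 = 82362
T ≈ 34.60 °C. Since T > 0 °C, the all-ice-melts assumption holds.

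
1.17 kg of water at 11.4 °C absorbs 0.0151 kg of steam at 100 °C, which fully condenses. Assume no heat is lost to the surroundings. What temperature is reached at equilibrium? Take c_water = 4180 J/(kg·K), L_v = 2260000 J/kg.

Conservation of energy gives ΣQ = 0:
latent heat released on condensation: 0.0151·2260000 = 34126
  condensed water 100 °C→T: 63.12(T − 100)
  water warms: 1.17·4180·(T − 11.4) = 4890.6(T − 11.4)
4953.7 T = 34126 + 6311.8 + 55753 = 96191
T ≈ 19.42 °C (< 100 °C, so full condensation is consistent).

T_f ≈ 19.4 °C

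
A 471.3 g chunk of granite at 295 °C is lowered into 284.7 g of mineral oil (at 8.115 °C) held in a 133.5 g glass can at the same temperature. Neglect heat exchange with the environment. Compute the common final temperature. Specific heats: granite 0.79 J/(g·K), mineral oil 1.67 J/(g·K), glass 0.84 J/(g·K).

Setting the total heat transfer to zero:
471.3·0.79·(T − 295) + 284.7·1.67·(T − 8.115) + 133.5·0.84·(T − 8.115) = 0
959.92 T = 114605
T ≈ 119.39 °C

T_f ≈ 119.4 °C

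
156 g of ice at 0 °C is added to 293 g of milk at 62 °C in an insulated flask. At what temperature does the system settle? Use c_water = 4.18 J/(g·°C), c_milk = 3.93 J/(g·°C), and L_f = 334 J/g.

Net heat exchanged in the isolated system is zero:
melt ice: 156·334 = 52104; meltwater 0→T: 156·4.18·T = 652.08 T; milk: 1151.5(T − 62)
1803.6 T = 71392 − 52104 = 19288
T ≈ 10.69 °C (positive, so assuming full melt was valid).

T_f ≈ 10.7 °C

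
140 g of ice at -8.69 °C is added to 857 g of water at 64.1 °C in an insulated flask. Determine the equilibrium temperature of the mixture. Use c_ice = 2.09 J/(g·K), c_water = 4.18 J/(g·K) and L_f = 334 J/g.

T_f ≈ 43.3 °C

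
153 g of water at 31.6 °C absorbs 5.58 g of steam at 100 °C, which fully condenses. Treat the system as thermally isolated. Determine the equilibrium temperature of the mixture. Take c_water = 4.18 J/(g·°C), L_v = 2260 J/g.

T_f ≈ 53.0 °C

Setting the total heat transfer to zero:
condense steam: −5.58·2260 = −12611; condensed water 100 °C→T: 23.32(T − 100); original water: 639.54(T − 31.6)
662.86 T = 12611 + 2332.4 + 20209 = 35153
T ≈ 53.03 °C, under the boiling point, so the assumption holds.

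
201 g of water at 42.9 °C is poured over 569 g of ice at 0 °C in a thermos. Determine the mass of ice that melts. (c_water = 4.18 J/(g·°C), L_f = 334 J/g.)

m_melted ≈ 108 g

Water can give up m c ΔT = 201·4.18·42.9 = 36044 J before reaching 0 °C.
To melt every bit of ice: 569·334 = 190046 J.
Since 36044 < 190046 J, not all the ice melts; equilibrium is at 0 °C.
Mass melted = 36044/334 ≈ 107.9 g.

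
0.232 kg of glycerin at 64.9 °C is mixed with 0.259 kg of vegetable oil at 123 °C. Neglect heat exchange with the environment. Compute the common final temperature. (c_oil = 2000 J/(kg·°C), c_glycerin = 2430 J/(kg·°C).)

T_f ≈ 92.7 °C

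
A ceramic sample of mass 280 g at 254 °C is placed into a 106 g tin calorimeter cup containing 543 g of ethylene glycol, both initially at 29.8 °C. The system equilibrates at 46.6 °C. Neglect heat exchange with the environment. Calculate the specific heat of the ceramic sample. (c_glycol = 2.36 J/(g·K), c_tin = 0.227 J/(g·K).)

c ≈ 0.378 J/(g·K)

Setting the total heat transfer to zero:
280·c·(46.6 − 254) + 543·2.36·(46.6 − 29.8) + 106·0.227·(46.6 − 29.8) = 0
-58072 c = -21933
c = -21933/-58072 ≈ 0.3777 J/(g·K)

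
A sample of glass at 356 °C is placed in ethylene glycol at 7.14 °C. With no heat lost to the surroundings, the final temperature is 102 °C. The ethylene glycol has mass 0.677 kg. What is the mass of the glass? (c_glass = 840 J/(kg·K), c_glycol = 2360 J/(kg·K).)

m ≈ 0.71 kg

Heat lost by the glass = heat gained by the glycol:
m·840·(356 − 102) = 0.677·2360·(102 − 7.14)
213360 m = 151560  ⇒  m ≈ 0.7103 kg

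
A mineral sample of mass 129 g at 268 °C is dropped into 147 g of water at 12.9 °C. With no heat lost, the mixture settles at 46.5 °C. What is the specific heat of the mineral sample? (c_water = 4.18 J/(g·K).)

Conservation of energy gives ΣQ = 0:
129×c×(46.5 − 268) + 147×4.18×(46.5 − 12.9) = 0
-28574 c = -20646
c = -20646/-28574 ≈ 0.7226 J/(g·K)

c ≈ 0.723 J/(g·K)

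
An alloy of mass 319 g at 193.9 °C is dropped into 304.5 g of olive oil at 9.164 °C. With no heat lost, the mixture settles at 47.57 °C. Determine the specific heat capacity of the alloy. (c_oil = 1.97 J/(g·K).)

c ≈ 0.494 J/(g·K)

m_s c (T_s − T_f) = m_oil c_oil (T_f − T_0):
319·c·(193.9 − 47.57) = 304.5·1.97·(47.57 − 9.164)
46679 c = 23038  ⇒  c ≈ 0.4935 J/(g·K)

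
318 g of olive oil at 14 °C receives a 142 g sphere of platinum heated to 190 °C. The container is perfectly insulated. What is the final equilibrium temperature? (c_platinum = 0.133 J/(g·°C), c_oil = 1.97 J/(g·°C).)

|Q_platinum| = |Q_oil|:
142×0.133×(190 − T) = 318×1.97×(T − 14)
18.89(190 − T) = 626.46(T − 14)
645.35 T = 12359  ⇒  T ≈ 19.15 °C

T_f ≈ 19.2 °C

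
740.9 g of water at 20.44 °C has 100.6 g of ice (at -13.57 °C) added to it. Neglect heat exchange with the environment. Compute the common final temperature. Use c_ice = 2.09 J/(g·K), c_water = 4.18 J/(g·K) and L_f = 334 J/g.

Energy conservation, ΣQ = 0:
ice -13.57→0 °C: 100.6×2.09×13.57 = 2853.1; melt ice: 100.6×334 = 33600; warm the meltwater: 420.51 T; water cools: 740.9×4.18×(T − 20.44) = 3097(T − 20.44)
3517.5 T = 63302 − 36454 = 26848
T ≈ 7.63 °C — above 0 °C, consistent with complete melting.

T_f ≈ 7.6 °C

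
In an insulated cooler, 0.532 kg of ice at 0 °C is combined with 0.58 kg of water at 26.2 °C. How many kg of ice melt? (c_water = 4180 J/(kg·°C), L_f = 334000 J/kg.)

m_melted ≈ 0.19 kg

Water can give up m c ΔT = 0.58·4180·26.2 = 63519 J before reaching 0 °C.
Melting all 0.532 kg of ice would need 0.532·334000 = 177688 J.
That's not enough to melt it all — equilibrium is at 0 °C with ice remaining.
m_melt = 63519 / L_f = 0.1902 kg.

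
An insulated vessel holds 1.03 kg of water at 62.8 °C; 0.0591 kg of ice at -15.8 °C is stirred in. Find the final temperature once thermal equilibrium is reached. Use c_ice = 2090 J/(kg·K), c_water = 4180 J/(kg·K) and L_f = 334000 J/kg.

Let T be the final temperature. ΣQ_i = 0:
ice -15.8→0 °C: 0.0591×2090×15.8 = 1951.6
  fusion: m_ice L_f = 0.0591×334000 = 19739
  warm the meltwater: 247.04 T
  water: 4305.4(T − 62.8)
4552.4 T = 270379 − 21691 = 248688
T ≈ 54.63 °C. Since T > 0 °C, the all-ice-melts assumption holds.

T_f ≈ 54.6 °C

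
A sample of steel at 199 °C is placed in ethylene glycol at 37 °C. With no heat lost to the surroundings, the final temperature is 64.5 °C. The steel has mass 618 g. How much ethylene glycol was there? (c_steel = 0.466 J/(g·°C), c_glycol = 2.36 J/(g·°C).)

|Q_steel| = |Q_glycol|:
618·0.466·(199 − 64.5) = m·2.36·(64.5 − 37)
64.9 m = 38734  ⇒  m ≈ 596.8 g

m ≈ 597 g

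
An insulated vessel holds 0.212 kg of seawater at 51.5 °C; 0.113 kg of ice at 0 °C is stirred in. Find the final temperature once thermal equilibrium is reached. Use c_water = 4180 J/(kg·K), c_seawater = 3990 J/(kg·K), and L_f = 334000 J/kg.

Sum of m c ΔT and latent-heat terms is zero:
melt ice: 0.113×334000 = 37742
  warm the meltwater: 472.34 T
  seawater cools: 0.212×3990×(T − 51.5) = 845.88(T − 51.5)
1318.2 T = 43563 − 37742 = 5820.8
T ≈ 4.42 °C (positive, so assuming full melt was valid).

T_f ≈ 4.4 °C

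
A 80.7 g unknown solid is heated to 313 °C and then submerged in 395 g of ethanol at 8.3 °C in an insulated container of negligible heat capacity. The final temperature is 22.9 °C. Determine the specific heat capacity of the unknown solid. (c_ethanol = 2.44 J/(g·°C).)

c ≈ 0.601 J/(g·°C)

Let T be the final temperature. ΣQ_i = 0:
80.7·c·(22.9 − 313) + 395·2.44·(22.9 − 8.3) = 0
-23411 c = -14071
c = -14071/-23411 ≈ 0.6011 J/(g·°C)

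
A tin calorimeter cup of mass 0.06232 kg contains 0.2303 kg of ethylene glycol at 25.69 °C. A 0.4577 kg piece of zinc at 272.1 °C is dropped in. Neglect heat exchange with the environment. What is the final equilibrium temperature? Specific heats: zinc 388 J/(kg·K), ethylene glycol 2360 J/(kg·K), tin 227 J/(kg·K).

T_f ≈ 85.2 °C

Net heat exchanged in the isolated system is zero:
0.4577*388*(T − 272.1) + 0.2303*2360*(T − 25.69) + 0.06232*227*(T − 25.69) = 0
177.59(T − 272.1) + 543.51(T − 25.69) + 14.15(T − 25.69) = 0
(177.59 + 543.51 + 14.15) T = 177.59*272.1 + 543.51*25.69 + 14.15*25.69
T = 62648 / 735.24 = 85.2 °C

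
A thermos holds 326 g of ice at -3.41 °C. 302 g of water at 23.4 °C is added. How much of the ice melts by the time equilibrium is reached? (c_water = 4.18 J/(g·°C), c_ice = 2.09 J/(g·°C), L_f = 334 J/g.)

m_melted ≈ 81.5 g

Water can give up m c ΔT = 302·4.18·23.4 = 29539 J before reaching 0 °C.
Of that, 326·2.09·3.41 = 2323.4 J goes to bring the ice to 0 °C, leaving 27216 J.
Melting all 326 g of ice would need 326·334 = 108884 J.
27216 J < 108884 J, so only part of the ice melts and the system sits at 0 °C.
m_melted·334 = 27216  ⇒  m_melted ≈ 81.48 g.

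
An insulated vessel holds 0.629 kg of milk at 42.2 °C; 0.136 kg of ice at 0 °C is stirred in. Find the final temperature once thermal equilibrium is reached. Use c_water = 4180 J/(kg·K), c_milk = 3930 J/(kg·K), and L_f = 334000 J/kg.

Sum of m c ΔT and latent-heat terms is zero:
latent heat to melt: 0.136·334000 = 45424; warm the meltwater: 568.48 T; milk cools: 0.629·3930·(T − 42.2) = 2472(T − 42.2)
3040.4 T = 104317 − 45424 = 58893
T ≈ 19.37 °C. Since T > 0 °C, the all-ice-melts assumption holds.

T_f ≈ 19.4 °C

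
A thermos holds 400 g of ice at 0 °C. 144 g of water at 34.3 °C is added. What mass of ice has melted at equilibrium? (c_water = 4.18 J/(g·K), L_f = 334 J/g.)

m_melted ≈ 61.8 g

Water can give up m c ΔT = 144·4.18·34.3 = 20646 J before reaching 0 °C.
Melting all 400 g of ice would need 400·334 = 133600 J.
20646 J < 133600 J, so only part of the ice melts and the system sits at 0 °C.
m_melted·334 = 20646  ⇒  m_melted ≈ 61.81 g.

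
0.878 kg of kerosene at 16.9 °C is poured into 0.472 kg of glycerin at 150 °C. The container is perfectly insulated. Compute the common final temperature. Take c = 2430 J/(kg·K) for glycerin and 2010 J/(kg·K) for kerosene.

T_f ≈ 69.3 °C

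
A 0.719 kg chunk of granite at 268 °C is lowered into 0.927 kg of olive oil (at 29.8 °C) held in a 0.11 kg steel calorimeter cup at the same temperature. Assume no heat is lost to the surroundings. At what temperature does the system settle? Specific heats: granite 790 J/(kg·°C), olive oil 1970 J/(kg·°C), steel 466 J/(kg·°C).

T_f ≈ 85.1 °C

Heat gained plus heat lost sum to zero:
0.719*790*(T − 268) + 0.927*1970*(T − 29.8) + 0.11*466*(T − 29.8) = 0
(568.01 + 1826.2 + 51.26) T = 568.01*268 + 1826.2*29.8 + 51.26*29.8
T = 208175 / 2445.5 = 85.1 °C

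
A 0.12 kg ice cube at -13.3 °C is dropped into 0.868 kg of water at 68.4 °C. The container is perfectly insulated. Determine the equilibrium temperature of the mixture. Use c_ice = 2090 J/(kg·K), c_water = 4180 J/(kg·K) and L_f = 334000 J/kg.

Taking heat into each body as positive, Σ m c ΔT = 0:
ice -13.3→0 °C: 0.12·2090·13.3 = 3335.6; latent heat to melt: 0.12·334000 = 40080; warm the meltwater: 501.6 T; water: 3628.2(T − 68.4)
4129.8 T = 248172 − 43416 = 204756
T ≈ 49.58 °C (positive, so assuming full melt was valid).

T_f ≈ 49.6 °C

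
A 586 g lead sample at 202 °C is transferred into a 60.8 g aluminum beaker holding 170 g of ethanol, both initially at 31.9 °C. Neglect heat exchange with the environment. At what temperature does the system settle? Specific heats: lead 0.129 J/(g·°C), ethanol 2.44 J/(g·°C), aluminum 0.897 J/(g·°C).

T_f ≈ 55.5 °C

Heat gained plus heat lost sum to zero:
586*0.129*(T − 202) + 170*2.44*(T − 31.9) + 60.8*0.897*(T − 31.9) = 0
(75.59 + 414.8 + 54.54) T = 75.59*202 + 414.8*31.9 + 54.54*31.9
T ≈ 55.50 °C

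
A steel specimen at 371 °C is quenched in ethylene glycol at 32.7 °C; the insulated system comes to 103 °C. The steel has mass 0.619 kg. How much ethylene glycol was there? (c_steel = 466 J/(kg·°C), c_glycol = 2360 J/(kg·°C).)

m ≈ 0.466 kg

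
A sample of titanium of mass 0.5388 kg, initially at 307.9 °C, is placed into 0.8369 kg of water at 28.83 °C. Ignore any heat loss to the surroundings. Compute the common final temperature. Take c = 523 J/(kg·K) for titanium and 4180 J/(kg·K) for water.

T_f ≈ 49.6 °C

Net heat exchanged in the isolated system is zero:
0.5388*523*(T − 307.9) + 0.8369*4180*(T − 28.83) = 0
281.79(T − 307.9) + 3498.2(T − 28.83) = 0
(281.79 + 3498.2) T = 281.79*307.9 + 3498.2*28.83
T = 187618 / 3780 = 49.6 °C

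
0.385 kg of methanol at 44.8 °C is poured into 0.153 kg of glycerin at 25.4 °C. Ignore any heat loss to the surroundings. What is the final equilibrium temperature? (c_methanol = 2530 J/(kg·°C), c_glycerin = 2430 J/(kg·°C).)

T_f ≈ 39.4 °C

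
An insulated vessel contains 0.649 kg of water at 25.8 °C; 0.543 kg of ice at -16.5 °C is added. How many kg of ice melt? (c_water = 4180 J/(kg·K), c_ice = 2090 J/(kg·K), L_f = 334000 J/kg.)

Cooling the water to 0 °C releases 0.649×4180×25.8 = 69991 J.
Of that, 0.543×2090×16.5 = 18725 J goes to bring the ice to 0 °C, leaving 51265 J.
Melting all 0.543 kg of ice would need 0.543×334000 = 181362 J.
51265 J < 181362 J, so only part of the ice melts and the system sits at 0 °C.
Mass melted = 51265/334000 ≈ 0.1535 kg.

m_melted ≈ 0.153 kg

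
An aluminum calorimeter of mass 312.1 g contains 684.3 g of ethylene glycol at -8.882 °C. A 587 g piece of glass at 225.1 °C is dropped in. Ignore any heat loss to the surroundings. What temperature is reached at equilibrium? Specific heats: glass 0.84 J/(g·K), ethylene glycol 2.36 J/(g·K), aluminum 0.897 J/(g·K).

Energy conservation, ΣQ = 0:
587·0.84·(T − 225.1) + 684.3·2.36·(T − (-8.882)) + 312.1·0.897·(T − (-8.882)) = 0
493.08(T − 225.1) + 1614.9(T − (-8.882)) + 279.95(T − (-8.882)) = 0
(493.08 + 1614.9 + 279.95) T = 493.08·225.1 + 1614.9·(-8.882) + 279.95·(-8.882)
T ≈ 39.43 °C

T_f ≈ 39.4 °C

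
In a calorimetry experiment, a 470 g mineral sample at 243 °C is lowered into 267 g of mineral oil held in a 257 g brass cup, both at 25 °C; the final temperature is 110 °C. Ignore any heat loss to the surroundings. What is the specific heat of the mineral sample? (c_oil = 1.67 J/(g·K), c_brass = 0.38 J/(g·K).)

c ≈ 0.739 J/(g·K)

Conservation of energy gives ΣQ = 0:
470×c×(110 − 243) + 267×1.67×(110 − 25) + 257×0.38×(110 − 25) = 0
-62510 c = -46202
c = -46202/-62510 ≈ 0.7391 J/(g·K)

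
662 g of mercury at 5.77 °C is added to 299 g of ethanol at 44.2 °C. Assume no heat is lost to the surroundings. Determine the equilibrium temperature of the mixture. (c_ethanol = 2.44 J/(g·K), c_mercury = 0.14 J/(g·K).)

T_f ≈ 39.9 °C

Net heat exchanged in the isolated system is zero:
299·2.44·(T − 44.2) + 662·0.14·(T − 5.77) = 0
822.24 T = 32781
T = 32781 / 822.24 = 39.9 °C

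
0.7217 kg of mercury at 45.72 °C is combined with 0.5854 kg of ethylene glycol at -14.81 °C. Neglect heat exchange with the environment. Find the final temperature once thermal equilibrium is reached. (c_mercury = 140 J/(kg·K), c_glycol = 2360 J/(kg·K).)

T_f ≈ -10.7 °C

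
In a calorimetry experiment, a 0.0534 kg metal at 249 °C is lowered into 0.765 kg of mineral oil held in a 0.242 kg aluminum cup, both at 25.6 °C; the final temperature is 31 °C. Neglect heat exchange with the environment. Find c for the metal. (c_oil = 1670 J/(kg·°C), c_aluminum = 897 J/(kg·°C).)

Taking heat into each body as positive, Σ m c ΔT = 0:
0.0534×c×(31 − 249) + 0.765×1670×(31 − 25.6) + 0.242×897×(31 − 25.6) = 0
-11.64 c = -8071
c = -8071/-11.64 ≈ 693.3 J/(kg·°C)

c ≈ 693 J/(kg·°C)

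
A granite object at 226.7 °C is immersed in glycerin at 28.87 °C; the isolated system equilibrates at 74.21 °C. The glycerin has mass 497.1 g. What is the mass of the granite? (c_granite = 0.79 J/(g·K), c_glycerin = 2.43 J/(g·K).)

|Q_granite| = |Q_glycerin|:
m×0.79×(226.7 − 74.21) = 497.1×2.43×(74.21 − 28.87)
120.47 m = 54769  ⇒  m ≈ 454.6 g

m ≈ 455 g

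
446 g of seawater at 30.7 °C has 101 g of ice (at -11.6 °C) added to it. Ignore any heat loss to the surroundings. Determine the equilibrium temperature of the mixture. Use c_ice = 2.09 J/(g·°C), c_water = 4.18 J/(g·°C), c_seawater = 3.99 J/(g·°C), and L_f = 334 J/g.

Taking heat into each body as positive, Σ m c ΔT = 0:
ice -11.6→0 °C: 101×2.09×11.6 = 2448.6; latent heat to melt: 101×334 = 33734; warm the meltwater: 422.18 T; seawater cools: 446×3.99×(T − 30.7) = 1779.5(T − 30.7)
2201.7 T = 54632 − 36183 = 18449
T ≈ 8.38 °C — above 0 °C, consistent with complete melting.

T_f ≈ 8.4 °C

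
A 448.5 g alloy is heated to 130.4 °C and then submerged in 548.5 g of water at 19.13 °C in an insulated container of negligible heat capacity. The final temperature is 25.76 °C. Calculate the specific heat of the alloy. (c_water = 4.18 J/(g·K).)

Heat lost by the alloy = heat gained by the water:
448.5·c·(130.4 − 25.76) = 548.5·4.18·(25.76 − 19.13)
46931 c = 15201  ⇒  c ≈ 0.3239 J/(g·K)

c ≈ 0.324 J/(g·K)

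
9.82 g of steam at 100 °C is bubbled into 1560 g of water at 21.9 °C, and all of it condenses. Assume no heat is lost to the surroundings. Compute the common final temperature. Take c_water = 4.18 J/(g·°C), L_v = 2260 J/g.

T_f ≈ 25.8 °C

Conservation of energy gives ΣQ = 0:
condense steam: −9.82·2260 = −22193; condensed water 100 °C→T: 41.05(T − 100); original water: 6520.8(T − 21.9)
6561.8 T = 22193 + 4104.8 + 142806 = 169103
T ≈ 25.77 °C (< 100 °C, so full condensation is consistent).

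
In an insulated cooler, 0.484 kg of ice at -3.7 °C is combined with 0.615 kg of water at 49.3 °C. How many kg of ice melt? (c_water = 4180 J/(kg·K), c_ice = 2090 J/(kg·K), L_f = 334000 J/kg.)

m_melted ≈ 0.368 kg

Cooling the water to 0 °C releases 0.615·4180·49.3 = 126736 J.
Warming the ice to 0 °C takes 0.484·2090·3.7 = 3742.8 J, leaving 122993 J for melting.
To melt every bit of ice: 0.484·334000 = 161656 J.
That's not enough to melt it all — equilibrium is at 0 °C with ice remaining.
Mass melted = 122993/334000 ≈ 0.3682 kg.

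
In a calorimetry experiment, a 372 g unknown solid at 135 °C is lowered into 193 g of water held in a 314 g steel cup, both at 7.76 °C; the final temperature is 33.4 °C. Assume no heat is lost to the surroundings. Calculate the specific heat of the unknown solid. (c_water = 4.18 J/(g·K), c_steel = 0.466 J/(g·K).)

Let T be the final temperature. ΣQ_i = 0:
372·c·(33.4 − 135) + 193·4.18·(33.4 − 7.76) + 314·0.466·(33.4 − 7.76) = 0
-37795 c = -24437
c = -24437/-37795 ≈ 0.6466 J/(g·K)

c ≈ 0.647 J/(g·K)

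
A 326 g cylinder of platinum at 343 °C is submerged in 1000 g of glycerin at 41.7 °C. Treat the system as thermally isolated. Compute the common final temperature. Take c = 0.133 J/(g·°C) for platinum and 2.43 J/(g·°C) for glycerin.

Energy conservation, ΣQ = 0:
326×0.133×(T − 343) + 1000×2.43×(T − 41.7) = 0
43.36(T − 343) + 2430(T − 41.7) = 0
2473.4 T = 116203
T ≈ 46.98 °C

T_f ≈ 47.0 °C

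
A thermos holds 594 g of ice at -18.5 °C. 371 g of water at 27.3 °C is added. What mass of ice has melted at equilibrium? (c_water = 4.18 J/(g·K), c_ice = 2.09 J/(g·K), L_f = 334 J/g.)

m_melted ≈ 58 g

Heat available from the water dropping to 0 °C: 371·4.18·27.3 = 42336 J.
Of that, 594·2.09·18.5 = 22967 J goes to bring the ice to 0 °C, leaving 19369 J.
Melting all 594 g of ice would need 594·334 = 198396 J.
That's not enough to melt it all — equilibrium is at 0 °C with ice remaining.
m_melted·334 = 19369  ⇒  m_melted ≈ 57.99 g.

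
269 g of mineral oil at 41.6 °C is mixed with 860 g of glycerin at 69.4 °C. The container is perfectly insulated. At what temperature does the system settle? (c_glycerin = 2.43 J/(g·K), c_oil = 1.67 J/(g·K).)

T_f ≈ 64.5 °C

T_f is the heat-capacity-weighted average of the initial temperatures:
T_f = (2089.8×69.4 + 449.23×41.6) / (2089.8 + 449.23)
    = 163720 / 2539 ≈ 64.48 °C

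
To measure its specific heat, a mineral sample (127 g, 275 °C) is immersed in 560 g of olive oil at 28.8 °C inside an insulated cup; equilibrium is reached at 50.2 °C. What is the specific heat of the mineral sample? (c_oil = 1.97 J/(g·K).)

c ≈ 0.827 J/(g·K)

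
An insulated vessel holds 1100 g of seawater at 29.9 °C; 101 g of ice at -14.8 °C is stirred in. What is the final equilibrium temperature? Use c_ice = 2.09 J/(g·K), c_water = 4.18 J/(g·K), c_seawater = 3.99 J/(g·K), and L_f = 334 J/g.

Setting the total heat transfer to zero:
ice -14.8→0 °C: 101·2.09·14.8 = 3124.1
  latent heat to melt: 101·334 = 33734
  meltwater 0→T: 101·4.18·T = 422.18 T
  seawater cools: 1100·3.99·(T − 29.9) = 4389(T − 29.9)
4811.2 T = 131231 − 36858 = 94373
T ≈ 19.62 °C — above 0 °C, consistent with complete melting.

T_f ≈ 19.6 °C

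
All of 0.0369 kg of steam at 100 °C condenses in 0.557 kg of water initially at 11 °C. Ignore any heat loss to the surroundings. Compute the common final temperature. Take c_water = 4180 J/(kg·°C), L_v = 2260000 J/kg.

Heat gained plus heat lost sum to zero:
steam→water at 100 °C releases m L_v = 0.0369·2260000 = 83394
  condensed water 100 °C→T: 154.24(T − 100)
  original water: 2328.3(T − 11)
2482.5 T = 83394 + 15424 + 25611 = 124429
T ≈ 50.12 °C (< 100 °C, so full condensation is consistent).

T_f ≈ 50.1 °C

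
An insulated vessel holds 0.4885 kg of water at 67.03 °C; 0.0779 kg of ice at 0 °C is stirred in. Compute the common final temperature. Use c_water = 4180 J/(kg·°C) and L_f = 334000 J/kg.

T_f ≈ 46.8 °C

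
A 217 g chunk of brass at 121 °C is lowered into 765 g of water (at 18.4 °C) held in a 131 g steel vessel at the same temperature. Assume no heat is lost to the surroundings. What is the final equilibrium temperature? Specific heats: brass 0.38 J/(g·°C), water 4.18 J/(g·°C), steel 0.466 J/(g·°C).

Net heat exchanged in the isolated system is zero:
217×0.38×(T − 121) + 765×4.18×(T − 18.4) + 131×0.466×(T − 18.4) = 0
3341.2 T = 69939
T = 69939/3341.2 ≈ 20.93 °C

T_f ≈ 20.9 °C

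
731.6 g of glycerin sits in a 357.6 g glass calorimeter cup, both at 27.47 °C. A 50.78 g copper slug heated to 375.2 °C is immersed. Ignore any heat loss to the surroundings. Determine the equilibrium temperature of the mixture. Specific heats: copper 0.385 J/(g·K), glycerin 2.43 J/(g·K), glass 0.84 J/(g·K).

Taking heat into each body as positive, Σ m c ΔT = 0:
50.78·0.385·(T − 375.2) + 731.6·2.43·(T − 27.47) + 357.6·0.84·(T − 27.47) = 0
19.55(T − 375.2) + 1777.8(T − 27.47) + 300.38(T − 27.47) = 0
2097.7 T = 64423
T = 64423/2097.7 ≈ 30.71 °C

T_f ≈ 30.7 °C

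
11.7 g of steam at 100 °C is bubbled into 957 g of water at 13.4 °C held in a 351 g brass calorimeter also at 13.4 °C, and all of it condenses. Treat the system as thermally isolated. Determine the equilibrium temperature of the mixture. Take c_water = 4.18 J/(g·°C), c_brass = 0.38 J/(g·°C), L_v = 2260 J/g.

Let T be the final temperature. ΣQ_i = 0:
condense steam: −11.7×2260 = −26442
  condensate cools 100→T: 11.7×4.18×(T − 100) = 48.91(T − 100)
  original water: 4000.3(T − 13.4)
  cup: 133.38(T − 13.4)
4182.5 T = 26442 + 4890.6 + 55391 = 86723
T ≈ 20.73 °C, under the boiling point, so the assumption holds.

T_f ≈ 20.7 °C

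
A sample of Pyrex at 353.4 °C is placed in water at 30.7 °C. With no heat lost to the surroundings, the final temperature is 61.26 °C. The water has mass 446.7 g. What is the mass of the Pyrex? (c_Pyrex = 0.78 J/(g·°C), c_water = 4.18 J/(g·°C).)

Taking heat into each body as positive, Σ m c ΔT = 0:
m×0.78×(61.26 − 353.4) + 446.7×4.18×(61.26 − 30.7) = 0
-227.87 m = -57062
m = -57062/-227.87 ≈ 250.4 g

m ≈ 250 g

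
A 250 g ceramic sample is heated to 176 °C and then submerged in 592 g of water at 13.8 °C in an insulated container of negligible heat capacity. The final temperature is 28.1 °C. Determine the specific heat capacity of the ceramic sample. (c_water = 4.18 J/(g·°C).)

c ≈ 0.957 J/(g·°C)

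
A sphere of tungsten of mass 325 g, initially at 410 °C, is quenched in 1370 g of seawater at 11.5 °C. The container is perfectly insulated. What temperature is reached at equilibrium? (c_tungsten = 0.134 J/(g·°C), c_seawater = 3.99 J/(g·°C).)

T_f ≈ 14.6 °C

Energy conservation, ΣQ = 0:
325·0.134·(T − 410) + 1370·3.99·(T − 11.5) = 0
43.55(T − 410) + 5466.3(T − 11.5) = 0
(43.55 + 5466.3) T = 43.55·410 + 5466.3·11.5
T = 80718 / 5509.9 = 14.6 °C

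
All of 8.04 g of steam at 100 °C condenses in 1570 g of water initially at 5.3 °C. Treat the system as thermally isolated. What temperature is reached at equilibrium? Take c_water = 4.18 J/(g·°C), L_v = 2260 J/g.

Setting the total heat transfer to zero:
condense steam: −8.04×2260 = −18170; condensed water 100 °C→T: 33.61(T − 100); water warms: 1570×4.18×(T − 5.3) = 6562.6(T − 5.3)
6596.2 T = 18170 + 3360.7 + 34782 = 56313
T ≈ 8.54 °C (< 100 °C, so full condensation is consistent).

T_f ≈ 8.5 °C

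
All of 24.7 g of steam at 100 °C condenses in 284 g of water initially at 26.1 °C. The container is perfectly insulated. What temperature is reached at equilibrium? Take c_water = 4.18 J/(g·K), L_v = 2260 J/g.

Let T be the final temperature. ΣQ_i = 0:
steam→water at 100 °C releases m L_v = 24.7·2260 = 55822; condensed water 100 °C→T: 103.25(T − 100); water warms: 284·4.18·(T − 26.1) = 1187.1(T − 26.1)
1290.4 T = 55822 + 10325 + 30984 = 97130
T ≈ 75.27 °C (< 100 °C, so full condensation is consistent).

T_f ≈ 75.3 °C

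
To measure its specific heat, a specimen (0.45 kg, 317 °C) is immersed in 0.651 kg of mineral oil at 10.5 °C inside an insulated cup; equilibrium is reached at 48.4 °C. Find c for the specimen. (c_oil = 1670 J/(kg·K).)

c ≈ 341 J/(kg·K)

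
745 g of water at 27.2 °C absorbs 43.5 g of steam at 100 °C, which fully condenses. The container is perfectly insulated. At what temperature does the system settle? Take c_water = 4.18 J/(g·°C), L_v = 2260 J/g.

T_f ≈ 61.0 °C

Let T be the final temperature. ΣQ_i = 0:
steam→water at 100 °C releases m L_v = 43.5×2260 = 98310
  condensate cools 100→T: 43.5×4.18×(T − 100) = 181.83(T − 100)
  original water: 3114.1(T − 27.2)
3295.9 T = 98310 + 18183 + 84704 = 201197
T ≈ 61.04 °C (< 100 °C, so full condensation is consistent).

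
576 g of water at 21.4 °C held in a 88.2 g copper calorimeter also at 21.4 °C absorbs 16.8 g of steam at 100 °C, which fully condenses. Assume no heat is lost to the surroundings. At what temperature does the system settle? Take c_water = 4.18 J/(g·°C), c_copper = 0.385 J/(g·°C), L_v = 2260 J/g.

T_f ≈ 38.7 °C

Sum of m c ΔT and latent-heat terms is zero:
condense steam: −16.8×2260 = −37968
  condensate cools 100→T: 16.8×4.18×(T − 100) = 70.22(T − 100)
  original water: 2407.7(T − 21.4)
  cup: 33.96(T − 21.4)
2511.9 T = 37968 + 7022.4 + 52251 = 97241
T ≈ 38.71 °C, under the boiling point, so the assumption holds.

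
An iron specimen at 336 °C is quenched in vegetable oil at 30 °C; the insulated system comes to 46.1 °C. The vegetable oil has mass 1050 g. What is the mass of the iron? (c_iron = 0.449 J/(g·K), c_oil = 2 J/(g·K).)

m ≈ 260 g

|Q_iron| = |Q_oil|:
m·0.449·(336 − 46.1) = 1050·2·(46.1 − 30)
130.17 m = 33810  ⇒  m ≈ 259.7 g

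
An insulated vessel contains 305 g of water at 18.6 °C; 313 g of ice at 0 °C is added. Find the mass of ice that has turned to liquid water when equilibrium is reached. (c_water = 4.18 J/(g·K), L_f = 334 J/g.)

Cooling the water to 0 °C releases 305×4.18×18.6 = 23713 J.
Melting all 313 g of ice would need 313×334 = 104542 J.
Since 23713 < 104542 J, not all the ice melts; equilibrium is at 0 °C.
m_melt = 23713 / L_f = 71 g.

m_melted ≈ 71 g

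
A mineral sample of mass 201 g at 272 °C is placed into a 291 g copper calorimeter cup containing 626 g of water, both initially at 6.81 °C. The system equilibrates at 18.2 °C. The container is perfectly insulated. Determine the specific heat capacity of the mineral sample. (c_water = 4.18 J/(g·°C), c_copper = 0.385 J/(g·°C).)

c ≈ 0.609 J/(g·°C)

Energy conservation, ΣQ = 0:
201×c×(18.2 − 272) + 626×4.18×(18.2 − 6.81) + 291×0.385×(18.2 − 6.81) = 0
-51014 c = -31080
c = -31080/-51014 ≈ 0.6092 J/(g·°C)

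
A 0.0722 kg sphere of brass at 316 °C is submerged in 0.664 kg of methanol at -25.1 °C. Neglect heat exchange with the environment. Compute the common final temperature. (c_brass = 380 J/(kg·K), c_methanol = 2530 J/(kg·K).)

T_f ≈ -19.6 °C

Set heat shed by the hot body equal to heat absorbed by the cold body:
0.0722×380×(316 − T) = 0.664×2530×(T − (-25.1))
27.44(316 − T) = 1679.9(T − (-25.1))
1707.4 T = -33496  ⇒  T ≈ -19.62 °C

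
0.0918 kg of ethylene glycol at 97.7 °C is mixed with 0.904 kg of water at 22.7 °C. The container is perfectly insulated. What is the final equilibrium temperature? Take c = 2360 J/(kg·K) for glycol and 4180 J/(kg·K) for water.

T_f ≈ 26.8 °C

Let T be the final temperature. ΣQ_i = 0:
0.0918*2360*(T − 97.7) + 0.904*4180*(T − 22.7) = 0
216.65(T − 97.7) + 3778.7(T − 22.7) = 0
(216.65 + 3778.7) T = 216.65*97.7 + 3778.7*22.7
T = 106943 / 3995.4 = 26.8 °C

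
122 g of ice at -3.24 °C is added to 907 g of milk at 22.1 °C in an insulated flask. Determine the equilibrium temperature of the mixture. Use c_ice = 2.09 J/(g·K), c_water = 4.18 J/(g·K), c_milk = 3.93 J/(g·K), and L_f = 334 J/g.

Sum of m c ΔT and latent-heat terms is zero:
warm ice to 0 °C: 122×2.09×(0 − (-3.24)) = 826.14
  latent heat to melt: 122×334 = 40748
  meltwater 0→T: 122×4.18×T = 509.96 T
  milk cools: 907×3.93×(T − 22.1) = 3564.5(T − 22.1)
4074.5 T = 78776 − 41574 = 37202
T ≈ 9.13 °C. Since T > 0 °C, the all-ice-melts assumption holds.

T_f ≈ 9.1 °C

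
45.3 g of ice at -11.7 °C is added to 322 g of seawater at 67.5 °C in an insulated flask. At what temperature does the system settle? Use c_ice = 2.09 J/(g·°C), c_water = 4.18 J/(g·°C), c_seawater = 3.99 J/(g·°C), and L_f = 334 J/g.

Setting the total heat transfer to zero:
warm ice to 0 °C: 45.3·2.09·(0 − (-11.7)) = 1107.7
  melt ice: 45.3·334 = 15130
  meltwater 0→T: 45.3·4.18·T = 189.35 T
  seawater cools: 322·3.99·(T − 67.5) = 1284.8(T − 67.5)
1474.1 T = 86723 − 16238 = 70485
T ≈ 47.81 °C (positive, so assuming full melt was valid).

T_f ≈ 47.8 °C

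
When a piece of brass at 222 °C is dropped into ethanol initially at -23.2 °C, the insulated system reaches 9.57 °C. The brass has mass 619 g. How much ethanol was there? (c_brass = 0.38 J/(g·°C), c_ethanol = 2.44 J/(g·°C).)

Taking heat into each body as positive, Σ m c ΔT = 0:
619×0.38×(9.57 − 222) + m×2.44×(9.57 − (-23.2)) = 0
79.96 m = 49968
m = 49968/79.96 ≈ 624.9 g

m ≈ 625 g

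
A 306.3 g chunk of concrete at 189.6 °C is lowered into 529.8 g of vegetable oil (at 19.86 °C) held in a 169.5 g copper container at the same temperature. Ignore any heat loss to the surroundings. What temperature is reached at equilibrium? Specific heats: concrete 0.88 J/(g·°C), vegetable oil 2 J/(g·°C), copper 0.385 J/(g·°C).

Conservation of energy gives ΣQ = 0:
306.3×0.88×(T − 189.6) + 529.8×2×(T − 19.86) + 169.5×0.385×(T − 19.86) = 0
1394.4 T = 73445
T = 73445 / 1394.4 = 52.7 °C

T_f ≈ 52.7 °C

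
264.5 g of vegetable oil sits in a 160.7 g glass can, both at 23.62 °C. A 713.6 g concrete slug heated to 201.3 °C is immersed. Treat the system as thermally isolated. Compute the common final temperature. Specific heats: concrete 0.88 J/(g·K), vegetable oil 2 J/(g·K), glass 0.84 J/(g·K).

T_f ≈ 110.0 °C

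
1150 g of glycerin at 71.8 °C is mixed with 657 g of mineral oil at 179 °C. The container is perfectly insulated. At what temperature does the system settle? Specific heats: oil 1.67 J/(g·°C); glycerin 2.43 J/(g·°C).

Heat gained plus heat lost sum to zero:
657*1.67*(T − 179) + 1150*2.43*(T − 71.8) = 0
1097.2(T − 179) + 2794.5(T − 71.8) = 0
(1097.2 + 2794.5) T = 1097.2*179 + 2794.5*71.8
T = 397042/3891.7 ≈ 102.02 °C

T_f ≈ 102.0 °C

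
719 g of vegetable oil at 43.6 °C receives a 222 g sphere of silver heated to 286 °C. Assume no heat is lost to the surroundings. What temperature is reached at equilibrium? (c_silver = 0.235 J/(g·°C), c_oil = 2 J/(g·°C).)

T_f ≈ 52.1 °C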